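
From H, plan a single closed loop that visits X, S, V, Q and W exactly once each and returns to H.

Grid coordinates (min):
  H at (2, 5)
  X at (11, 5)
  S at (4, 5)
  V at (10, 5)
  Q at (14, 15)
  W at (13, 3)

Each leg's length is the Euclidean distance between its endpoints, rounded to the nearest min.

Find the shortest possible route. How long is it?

H → X → S → V → Q → W → H: 9+7+6+11+12+11 = 56
H → X → S → V → W → Q → H: 9+7+6+4+12+16 = 54
H → X → S → Q → V → W → H: 9+7+14+11+4+11 = 56
H → X → S → Q → W → V → H: 9+7+14+12+4+8 = 54
H → X → S → W → V → Q → H: 9+7+9+4+11+16 = 56
H → X → S → W → Q → V → H: 9+7+9+12+11+8 = 56
H → X → V → S → Q → W → H: 9+1+6+14+12+11 = 53
H → X → V → S → W → Q → H: 9+1+6+9+12+16 = 53
H → X → V → Q → S → W → H: 9+1+11+14+9+11 = 55
H → X → V → Q → W → S → H: 9+1+11+12+9+2 = 44
H → X → V → W → S → Q → H: 9+1+4+9+14+16 = 53
H → X → V → W → Q → S → H: 9+1+4+12+14+2 = 42
H → X → Q → S → V → W → H: 9+10+14+6+4+11 = 54
H → X → Q → S → W → V → H: 9+10+14+9+4+8 = 54
… (46 more)
H → S → V → X → W → Q → H: 2+6+1+3+12+16 = 40  ← best
The minimum is 40.
One optimal route: H → S → V → X → W → Q → H (or its reverse).

Shortest round trip = 40 min.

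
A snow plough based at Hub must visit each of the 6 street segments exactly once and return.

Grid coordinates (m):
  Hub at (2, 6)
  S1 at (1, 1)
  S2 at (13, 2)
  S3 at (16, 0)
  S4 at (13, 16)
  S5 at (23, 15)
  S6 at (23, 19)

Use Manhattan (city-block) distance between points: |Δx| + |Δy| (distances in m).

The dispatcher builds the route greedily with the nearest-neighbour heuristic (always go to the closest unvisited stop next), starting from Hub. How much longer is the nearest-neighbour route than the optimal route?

The nearest-neighbour route is 8 m longer than optimal.

From Hub: S1=6, S2=15, S3=20, S4=21, S5=30, S6=34 → choose S1 (6).
From S1: S2=13, S3=16, S4=27, S5=36, S6=40 → choose S2 (13).
From S2: S3=5, S4=14, S5=23, S6=27 → choose S3 (5).
From S3: S4=19, S5=22, S6=26 → choose S4 (19).
From S4: S5=11, S6=13 → choose S5 (11).
From S5: S6=4 → choose S6 (4).
NN route Hub → S1 → S2 → S3 → S4 → S5 → S6 → Hub costs 92.
Optimal: Hub → S1 → S2 → S3 → S5 → S6 → S4 → Hub costs 84 (by enumerating all 360 distinct tours).
Excess = 92 − 84 = 8.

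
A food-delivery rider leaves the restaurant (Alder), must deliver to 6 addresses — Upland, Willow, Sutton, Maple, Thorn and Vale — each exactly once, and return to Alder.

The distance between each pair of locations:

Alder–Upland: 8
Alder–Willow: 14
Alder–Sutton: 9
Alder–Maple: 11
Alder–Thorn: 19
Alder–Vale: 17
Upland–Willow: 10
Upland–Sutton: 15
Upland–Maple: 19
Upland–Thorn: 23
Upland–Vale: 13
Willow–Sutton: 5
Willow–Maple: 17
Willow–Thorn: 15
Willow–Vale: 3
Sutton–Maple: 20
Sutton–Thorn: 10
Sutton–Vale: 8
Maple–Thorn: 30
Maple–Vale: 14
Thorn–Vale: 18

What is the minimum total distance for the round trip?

Alder - Upland - Willow - Sutton - Maple - Thorn - Vale - Alder: 8+10+5+20+30+18+17 = 108
Alder - Upland - Willow - Sutton - Maple - Vale - Thorn - Alder: 8+10+5+20+14+18+19 = 94
Alder - Upland - Willow - Sutton - Thorn - Maple - Vale - Alder: 8+10+5+10+30+14+17 = 94
Alder - Upland - Willow - Sutton - Thorn - Vale - Maple - Alder: 8+10+5+10+18+14+11 = 76
Alder - Upland - Willow - Sutton - Vale - Maple - Thorn - Alder: 8+10+5+8+14+30+19 = 94
Alder - Upland - Willow - Sutton - Vale - Thorn - Maple - Alder: 8+10+5+8+18+30+11 = 90
Alder - Upland - Willow - Maple - Sutton - Thorn - Vale - Alder: 8+10+17+20+10+18+17 = 100
Alder - Upland - Willow - Maple - Sutton - Vale - Thorn - Alder: 8+10+17+20+8+18+19 = 100
… (352 more)
Alder - Upland - Thorn - Sutton - Willow - Vale - Maple - Alder: 8+23+10+5+3+14+11 = 74  ← best
The minimum is 74.
One optimal route: Alder → Upland → Thorn → Sutton → Willow → Vale → Maple → Alder (or its reverse).

Shortest round trip = 74.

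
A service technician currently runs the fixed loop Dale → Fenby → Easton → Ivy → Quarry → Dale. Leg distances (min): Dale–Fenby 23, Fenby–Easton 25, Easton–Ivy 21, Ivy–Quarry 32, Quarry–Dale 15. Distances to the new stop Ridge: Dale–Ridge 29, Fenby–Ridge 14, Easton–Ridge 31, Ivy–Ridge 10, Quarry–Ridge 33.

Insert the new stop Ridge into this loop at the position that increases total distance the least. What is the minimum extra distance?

Insertion cost between consecutive stops i–j is d(i,Ridge) + d(Ridge,j) − d(i,j):
  between Dale and Fenby: 29 + 14 − 23 = 20
  between Fenby and Easton: 14 + 31 − 25 = 20
  between Easton and Ivy: 31 + 10 − 21 = 20
  between Ivy and Quarry: 10 + 33 − 32 = 11
  between Quarry and Dale: 33 + 29 − 15 = 47
Cheapest insertion is between Ivy and Quarry, adding 11.
New total = 116 + 11 = 127.

+11 min — insert Ridge between Ivy and Quarry.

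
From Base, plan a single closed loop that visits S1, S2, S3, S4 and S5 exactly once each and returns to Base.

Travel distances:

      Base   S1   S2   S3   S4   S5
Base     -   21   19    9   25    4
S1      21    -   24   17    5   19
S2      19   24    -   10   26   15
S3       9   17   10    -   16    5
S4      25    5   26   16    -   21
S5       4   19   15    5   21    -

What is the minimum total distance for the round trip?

71 — the shortest possible round trip.

Base - S1 - S2 - S3 - S4 - S5 - Base: 21+24+10+16+21+4 = 96
Base - S1 - S2 - S3 - S5 - S4 - Base: 21+24+10+5+21+25 = 106
Base - S1 - S2 - S4 - S3 - S5 - Base: 21+24+26+16+5+4 = 96
Base - S1 - S2 - S4 - S5 - S3 - Base: 21+24+26+21+5+9 = 106
Base - S1 - S2 - S5 - S3 - S4 - Base: 21+24+15+5+16+25 = 106
Base - S1 - S2 - S5 - S4 - S3 - Base: 21+24+15+21+16+9 = 106
Base - S1 - S3 - S2 - S4 - S5 - Base: 21+17+10+26+21+4 = 99
Base - S1 - S3 - S2 - S5 - S4 - Base: 21+17+10+15+21+25 = 109
Base - S1 - S3 - S4 - S2 - S5 - Base: 21+17+16+26+15+4 = 99
Base - S1 - S3 - S4 - S5 - S2 - Base: 21+17+16+21+15+19 = 109
Base - S1 - S3 - S5 - S2 - S4 - Base: 21+17+5+15+26+25 = 109
Base - S1 - S3 - S5 - S4 - S2 - Base: 21+17+5+21+26+19 = 109
Base - S1 - S4 - S2 - S3 - S5 - Base: 21+5+26+10+5+4 = 71
Base - S1 - S4 - S2 - S5 - S3 - Base: 21+5+26+15+5+9 = 81
… (46 more)
The minimum is 71.
One optimal route: Base → S1 → S4 → S2 → S3 → S5 → Base (or its reverse).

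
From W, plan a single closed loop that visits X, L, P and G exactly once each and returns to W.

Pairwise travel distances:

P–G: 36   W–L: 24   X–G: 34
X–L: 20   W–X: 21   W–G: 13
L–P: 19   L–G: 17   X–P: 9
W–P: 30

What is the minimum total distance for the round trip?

W - X - L - P - G - W: 21+20+19+36+13 = 109
W - X - L - G - P - W: 21+20+17+36+30 = 124
W - X - P - L - G - W: 21+9+19+17+13 = 79
W - X - P - G - L - W: 21+9+36+17+24 = 107
W - X - G - L - P - W: 21+34+17+19+30 = 121
W - X - G - P - L - W: 21+34+36+19+24 = 134
W - L - X - P - G - W: 24+20+9+36+13 = 102
W - L - X - G - P - W: 24+20+34+36+30 = 144
W - L - P - X - G - W: 24+19+9+34+13 = 99
W - L - G - X - P - W: 24+17+34+9+30 = 114
W - P - X - L - G - W: 30+9+20+17+13 = 89
W - P - L - X - G - W: 30+19+20+34+13 = 116
The minimum is 79.
One optimal route: W → X → P → L → G → W (or its reverse).

79 — the shortest possible round trip.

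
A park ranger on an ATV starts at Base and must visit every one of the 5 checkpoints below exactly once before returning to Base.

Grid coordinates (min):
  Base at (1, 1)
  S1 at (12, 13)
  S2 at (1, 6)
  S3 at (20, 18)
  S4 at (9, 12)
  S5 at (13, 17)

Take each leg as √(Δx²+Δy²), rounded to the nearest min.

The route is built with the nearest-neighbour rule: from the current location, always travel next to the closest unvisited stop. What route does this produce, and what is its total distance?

Base → [S2:5 / S4:14 / S1:16 / S5:20 / S3:25] → S2 (5)
S2 → [S4:10 / S1:13 / S5:16 / S3:22] → S4 (10)
S4 → [S1:3 / S5:6 / S3:13] → S1 (3)
S1 → [S5:4 / S3:9] → S5 (4)
S5 → [S3:7] → S3 (7)
Return S3→Base: 25.
Total = 5 + 10 + 3 + 4 + 7 + 25 = 54.

54 min along Base → S2 → S4 → S1 → S5 → S3 → Base.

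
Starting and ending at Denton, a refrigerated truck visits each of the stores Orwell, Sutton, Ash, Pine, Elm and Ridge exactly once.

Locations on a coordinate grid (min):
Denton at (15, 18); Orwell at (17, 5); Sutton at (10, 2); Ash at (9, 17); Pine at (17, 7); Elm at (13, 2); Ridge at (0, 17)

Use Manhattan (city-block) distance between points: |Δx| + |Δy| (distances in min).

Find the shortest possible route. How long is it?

Shortest round trip = 66 min.

With 6 stops there are 6!/2 = 360 distinct round trips (a route and its reverse cost the same).
Denton→Orwell→Sutton→Ash→Pine→Elm→Ridge→Denton: 15+10+16+18+9+28+16 = 112
Denton→Orwell→Sutton→Ash→Pine→Ridge→Elm→Denton: 15+10+16+18+27+28+18 = 132
Denton→Orwell→Sutton→Ash→Elm→Pine→Ridge→Denton: 15+10+16+19+9+27+16 = 112
Denton→Orwell→Sutton→Ash→Elm→Ridge→Pine→Denton: 15+10+16+19+28+27+13 = 128
Denton→Orwell→Sutton→Ash→Ridge→Pine→Elm→Denton: 15+10+16+9+27+9+18 = 104
Denton→Orwell→Sutton→Ash→Ridge→Elm→Pine→Denton: 15+10+16+9+28+9+13 = 100
Denton→Orwell→Sutton→Pine→Ash→Elm→Ridge→Denton: 15+10+12+18+19+28+16 = 118
Denton→Orwell→Sutton→Pine→Ash→Ridge→Elm→Denton: 15+10+12+18+9+28+18 = 110
… (352 more)
Denton→Ash→Ridge→Sutton→Elm→Orwell→Pine→Denton: 7+9+25+3+7+2+13 = 66  ← best
The minimum is 66.
One optimal route: Denton → Ash → Ridge → Sutton → Elm → Orwell → Pine → Denton (or its reverse).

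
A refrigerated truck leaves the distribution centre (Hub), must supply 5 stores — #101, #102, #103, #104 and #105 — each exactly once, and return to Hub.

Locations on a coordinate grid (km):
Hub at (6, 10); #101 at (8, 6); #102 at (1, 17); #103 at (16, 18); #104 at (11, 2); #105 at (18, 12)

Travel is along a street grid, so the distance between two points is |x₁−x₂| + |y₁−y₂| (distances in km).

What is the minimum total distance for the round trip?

Shortest round trip = 66 km.

Hub - #101 - #102 - #103 - #104 - #105 - Hub: 6+18+16+21+17+14 = 92
Hub - #101 - #102 - #103 - #105 - #104 - Hub: 6+18+16+8+17+13 = 78
Hub - #101 - #102 - #104 - #103 - #105 - Hub: 6+18+25+21+8+14 = 92
Hub - #101 - #102 - #104 - #105 - #103 - Hub: 6+18+25+17+8+18 = 92
Hub - #101 - #102 - #105 - #103 - #104 - Hub: 6+18+22+8+21+13 = 88
Hub - #101 - #102 - #105 - #104 - #103 - Hub: 6+18+22+17+21+18 = 102
Hub - #101 - #103 - #102 - #104 - #105 - Hub: 6+20+16+25+17+14 = 98
Hub - #101 - #103 - #102 - #105 - #104 - Hub: 6+20+16+22+17+13 = 94
Hub - #101 - #103 - #104 - #102 - #105 - Hub: 6+20+21+25+22+14 = 108
Hub - #101 - #103 - #104 - #105 - #102 - Hub: 6+20+21+17+22+12 = 98
Hub - #101 - #103 - #105 - #102 - #104 - Hub: 6+20+8+22+25+13 = 94
Hub - #101 - #103 - #105 - #104 - #102 - Hub: 6+20+8+17+25+12 = 88
Hub - #101 - #104 - #102 - #103 - #105 - Hub: 6+7+25+16+8+14 = 76
Hub - #101 - #104 - #102 - #105 - #103 - Hub: 6+7+25+22+8+18 = 86
… (46 more)
Hub - #101 - #104 - #105 - #103 - #102 - Hub: 6+7+17+8+16+12 = 66  ← best
The minimum is 66.
One optimal route: Hub → #101 → #104 → #105 → #103 → #102 → Hub (or its reverse).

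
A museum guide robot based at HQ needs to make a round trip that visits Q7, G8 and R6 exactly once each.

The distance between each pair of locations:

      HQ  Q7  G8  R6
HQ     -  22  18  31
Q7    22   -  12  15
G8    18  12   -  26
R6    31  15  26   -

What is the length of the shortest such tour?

Minimum total distance: 76.

There are 3 distinct closed tours to check (reversals are equivalent).
HQ→Q7→G8→R6→HQ: 22+12+26+31 = 91
HQ→Q7→R6→G8→HQ: 22+15+26+18 = 81
HQ→G8→Q7→R6→HQ: 18+12+15+31 = 76
The minimum is 76.
One optimal route: HQ → G8 → Q7 → R6 → HQ (or its reverse).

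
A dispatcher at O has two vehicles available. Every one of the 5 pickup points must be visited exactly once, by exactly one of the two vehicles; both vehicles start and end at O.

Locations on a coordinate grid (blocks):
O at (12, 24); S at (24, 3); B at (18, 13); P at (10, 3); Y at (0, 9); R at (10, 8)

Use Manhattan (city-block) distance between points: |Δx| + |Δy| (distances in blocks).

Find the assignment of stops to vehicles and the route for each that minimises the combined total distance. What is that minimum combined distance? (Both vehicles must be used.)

Minimum combined distance: 124 blocks.

There are 2^4 − 1 = 15 ways to divide the 5 stops into two non-empty groups. For each, the best each vehicle can do is its own shortest tour through its group:
  {S} + {B, P, Y, R}: 66 + 78 = 144
  {B} + {S, P, Y, R}: 34 + 90 = 124
  {S, B} + {P, Y, R}: 66 + 66 = 132
  {P} + {S, B, Y, R}: 46 + 90 = 136
  {S, P} + {B, Y, R}: 70 + 68 = 138
  {B, P} + {S, Y, R}: 58 + 90 = 148
  … (15 splits in total)
Best: vehicle 1 O → B → O = 34; vehicle 2 O → S → P → R → Y → O = 90; combined 124.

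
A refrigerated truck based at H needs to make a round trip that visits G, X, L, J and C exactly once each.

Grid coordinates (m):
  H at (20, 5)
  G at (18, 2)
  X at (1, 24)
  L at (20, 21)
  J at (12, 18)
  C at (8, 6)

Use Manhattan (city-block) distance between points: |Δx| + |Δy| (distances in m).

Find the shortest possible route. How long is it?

Minimum total distance: 88 m.

With 5 stops there are 5!/2 = 60 distinct round trips (a route and its reverse cost the same).
H - G - X - L - J - C - H: 5+39+22+11+16+13 = 106
H - G - X - L - C - J - H: 5+39+22+27+16+21 = 130
H - G - X - J - L - C - H: 5+39+17+11+27+13 = 112
H - G - X - J - C - L - H: 5+39+17+16+27+16 = 120
H - G - X - C - L - J - H: 5+39+25+27+11+21 = 128
H - G - X - C - J - L - H: 5+39+25+16+11+16 = 112
H - G - L - X - J - C - H: 5+21+22+17+16+13 = 94
H - G - L - X - C - J - H: 5+21+22+25+16+21 = 110
H - G - L - J - X - C - H: 5+21+11+17+25+13 = 92
H - G - L - J - C - X - H: 5+21+11+16+25+38 = 116
H - G - L - C - X - J - H: 5+21+27+25+17+21 = 116
H - G - L - C - J - X - H: 5+21+27+16+17+38 = 124
H - G - J - X - L - C - H: 5+22+17+22+27+13 = 106
H - G - J - X - C - L - H: 5+22+17+25+27+16 = 112
… (46 more)
H - G - C - X - J - L - H: 5+14+25+17+11+16 = 88  ← best
The minimum is 88.
One optimal route: H → G → C → X → J → L → H (or its reverse).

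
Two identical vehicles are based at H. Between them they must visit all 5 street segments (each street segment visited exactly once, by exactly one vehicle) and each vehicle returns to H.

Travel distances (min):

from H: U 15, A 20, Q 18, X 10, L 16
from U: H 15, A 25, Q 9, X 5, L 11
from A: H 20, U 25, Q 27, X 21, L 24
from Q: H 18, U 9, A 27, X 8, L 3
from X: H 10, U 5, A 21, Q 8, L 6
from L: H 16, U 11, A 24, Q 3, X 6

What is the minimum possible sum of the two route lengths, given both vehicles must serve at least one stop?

There are 2^4 − 1 = 15 ways to divide the 5 stops into two non-empty groups. For each, the best each vehicle can do is its own shortest tour through its group:
  {U} + {A, Q, X, L}: 30 + 65 = 95
  {A} + {U, Q, X, L}: 40 + 43 = 83
  {U, A} + {Q, X, L}: 60 + 37 = 97
  {Q} + {U, A, X, L}: 36 + 70 = 106
  {U, Q} + {A, X, L}: 42 + 60 = 102
  {A, Q} + {U, X, L}: 65 + 42 = 107
  … (15 splits in total)
Best: vehicle 1 H → A → H = 40; vehicle 2 H → U → Q → L → X → H = 43; combined 83.

83 min — the smallest possible combined total.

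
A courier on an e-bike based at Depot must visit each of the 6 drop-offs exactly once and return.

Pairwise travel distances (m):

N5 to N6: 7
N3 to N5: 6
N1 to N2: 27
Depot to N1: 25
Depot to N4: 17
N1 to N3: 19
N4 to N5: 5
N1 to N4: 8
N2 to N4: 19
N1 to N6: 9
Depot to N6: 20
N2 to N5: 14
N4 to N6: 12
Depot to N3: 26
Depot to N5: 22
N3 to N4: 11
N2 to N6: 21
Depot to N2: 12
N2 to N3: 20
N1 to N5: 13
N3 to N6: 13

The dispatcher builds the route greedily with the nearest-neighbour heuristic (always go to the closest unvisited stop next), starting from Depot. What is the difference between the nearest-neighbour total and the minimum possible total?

From Depot: N2=12, N4=17, N6=20, N5=22, N1=25, N3=26 → choose N2 (12).
From N2: N5=14, N4=19, N3=20, N6=21, N1=27 → choose N5 (14).
From N5: N4=5, N3=6, N6=7, N1=13 → choose N4 (5).
From N4: N1=8, N3=11, N6=12 → choose N1 (8).
From N1: N6=9, N3=19 → choose N6 (9).
From N6: N3=13 → choose N3 (13).
NN route Depot → N2 → N5 → N4 → N1 → N6 → N3 → Depot costs 87.
Optimal: Depot → N2 → N3 → N5 → N6 → N1 → N4 → Depot costs 79 (by enumerating all 360 distinct tours).
Excess = 87 − 79 = 8.

The nearest-neighbour route is 8 m longer than optimal.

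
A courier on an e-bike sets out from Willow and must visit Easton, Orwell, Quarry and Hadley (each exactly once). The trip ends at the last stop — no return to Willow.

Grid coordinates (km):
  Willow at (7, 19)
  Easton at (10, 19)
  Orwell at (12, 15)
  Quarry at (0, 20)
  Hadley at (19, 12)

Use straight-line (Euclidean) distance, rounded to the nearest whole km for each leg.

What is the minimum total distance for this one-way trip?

Minimum one-way distance = 29 km.

There are 4! = 24 possible orderings.
Willow → Easton → Orwell → Quarry → Hadley: 3+4+13+21 = 41
Willow → Easton → Orwell → Hadley → Quarry: 3+4+8+21 = 36
Willow → Easton → Quarry → Orwell → Hadley: 3+10+13+8 = 34
Willow → Easton → Quarry → Hadley → Orwell: 3+10+21+8 = 42
Willow → Easton → Hadley → Orwell → Quarry: 3+11+8+13 = 35
Willow → Easton → Hadley → Quarry → Orwell: 3+11+21+13 = 48
Willow → Orwell → Easton → Quarry → Hadley: 6+4+10+21 = 41
Willow → Orwell → Easton → Hadley → Quarry: 6+4+11+21 = 42
Willow → Orwell → Quarry → Easton → Hadley: 6+13+10+11 = 40
Willow → Orwell → Quarry → Hadley → Easton: 6+13+21+11 = 51
Willow → Orwell → Hadley → Easton → Quarry: 6+8+11+10 = 35
Willow → Orwell → Hadley → Quarry → Easton: 6+8+21+10 = 45
Willow → Quarry → Easton → Orwell → Hadley: 7+10+4+8 = 29
Willow → Quarry → Easton → Hadley → Orwell: 7+10+11+8 = 36
… (10 more)
The minimum is 29.
One shortest path: Willow → Quarry → Easton → Orwell → Hadley.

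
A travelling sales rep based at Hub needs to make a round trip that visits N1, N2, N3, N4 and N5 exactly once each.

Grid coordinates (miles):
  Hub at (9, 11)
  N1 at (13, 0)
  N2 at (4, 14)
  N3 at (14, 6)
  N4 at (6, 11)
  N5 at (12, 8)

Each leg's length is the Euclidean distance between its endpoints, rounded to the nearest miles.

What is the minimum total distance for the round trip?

Shortest round trip = 36 miles.

Hub→N1→N2→N3→N4→N5→Hub: 12+17+13+9+7+4 = 62
Hub→N1→N2→N3→N5→N4→Hub: 12+17+13+3+7+3 = 55
Hub→N1→N2→N4→N3→N5→Hub: 12+17+4+9+3+4 = 49
Hub→N1→N2→N4→N5→N3→Hub: 12+17+4+7+3+7 = 50
Hub→N1→N2→N5→N3→N4→Hub: 12+17+10+3+9+3 = 54
Hub→N1→N2→N5→N4→N3→Hub: 12+17+10+7+9+7 = 62
Hub→N1→N3→N2→N4→N5→Hub: 12+6+13+4+7+4 = 46
Hub→N1→N3→N2→N5→N4→Hub: 12+6+13+10+7+3 = 51
Hub→N1→N3→N4→N2→N5→Hub: 12+6+9+4+10+4 = 45
Hub→N1→N3→N4→N5→N2→Hub: 12+6+9+7+10+6 = 50
Hub→N1→N3→N5→N2→N4→Hub: 12+6+3+10+4+3 = 38
Hub→N1→N3→N5→N4→N2→Hub: 12+6+3+7+4+6 = 38
Hub→N1→N4→N2→N3→N5→Hub: 12+13+4+13+3+4 = 49
Hub→N1→N4→N2→N5→N3→Hub: 12+13+4+10+3+7 = 49
… (46 more)
Hub→N2→N4→N1→N3→N5→Hub: 6+4+13+6+3+4 = 36  ← best
The minimum is 36.
One optimal route: Hub → N2 → N4 → N1 → N3 → N5 → Hub (or its reverse).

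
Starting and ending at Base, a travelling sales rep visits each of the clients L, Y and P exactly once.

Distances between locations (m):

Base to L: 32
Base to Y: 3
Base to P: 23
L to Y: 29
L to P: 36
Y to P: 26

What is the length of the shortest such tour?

Base → L → Y → P → Base: 32+29+26+23 = 110
Base → L → P → Y → Base: 32+36+26+3 = 97
Base → Y → L → P → Base: 3+29+36+23 = 91
The minimum is 91.
One optimal route: Base → Y → L → P → Base (or its reverse).

Minimum total distance: 91 m.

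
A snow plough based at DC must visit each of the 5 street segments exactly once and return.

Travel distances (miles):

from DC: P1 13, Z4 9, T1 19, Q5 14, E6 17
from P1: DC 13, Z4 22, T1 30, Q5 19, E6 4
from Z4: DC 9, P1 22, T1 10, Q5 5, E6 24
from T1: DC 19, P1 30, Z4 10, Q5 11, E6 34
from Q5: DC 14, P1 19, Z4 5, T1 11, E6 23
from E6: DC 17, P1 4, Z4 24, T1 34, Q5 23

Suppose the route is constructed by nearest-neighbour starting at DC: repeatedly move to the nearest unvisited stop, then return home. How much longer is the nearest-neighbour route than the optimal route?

From DC: Z4=9, P1=13, Q5=14, E6=17, T1=19 → choose Z4 (9).
From Z4: Q5=5, T1=10, P1=22, E6=24 → choose Q5 (5).
From Q5: T1=11, P1=19, E6=23 → choose T1 (11).
From T1: P1=30, E6=34 → choose P1 (30).
From P1: E6=4 → choose E6 (4).
NN route DC → Z4 → Q5 → T1 → P1 → E6 → DC costs 76.
Optimal: DC → P1 → E6 → Q5 → T1 → Z4 → DC costs 70 (by enumerating all 60 distinct tours).
Excess = 76 − 70 = 6.

Excess over optimum: 6 miles.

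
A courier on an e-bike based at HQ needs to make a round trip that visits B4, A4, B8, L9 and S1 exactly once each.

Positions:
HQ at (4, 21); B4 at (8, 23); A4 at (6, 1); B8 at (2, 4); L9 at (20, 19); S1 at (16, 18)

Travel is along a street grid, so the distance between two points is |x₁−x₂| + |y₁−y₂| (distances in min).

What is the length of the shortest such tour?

Shortest round trip = 80 min.

With 5 stops there are 5!/2 = 60 distinct round trips (a route and its reverse cost the same).
HQ-B4-A4-B8-L9-S1-HQ: 6+24+7+33+5+15 = 90
HQ-B4-A4-B8-S1-L9-HQ: 6+24+7+28+5+18 = 88
HQ-B4-A4-L9-B8-S1-HQ: 6+24+32+33+28+15 = 138
HQ-B4-A4-L9-S1-B8-HQ: 6+24+32+5+28+19 = 114
HQ-B4-A4-S1-B8-L9-HQ: 6+24+27+28+33+18 = 136
HQ-B4-A4-S1-L9-B8-HQ: 6+24+27+5+33+19 = 114
HQ-B4-B8-A4-L9-S1-HQ: 6+25+7+32+5+15 = 90
HQ-B4-B8-A4-S1-L9-HQ: 6+25+7+27+5+18 = 88
HQ-B4-B8-L9-A4-S1-HQ: 6+25+33+32+27+15 = 138
HQ-B4-B8-L9-S1-A4-HQ: 6+25+33+5+27+22 = 118
HQ-B4-B8-S1-A4-L9-HQ: 6+25+28+27+32+18 = 136
HQ-B4-B8-S1-L9-A4-HQ: 6+25+28+5+32+22 = 118
HQ-B4-L9-A4-B8-S1-HQ: 6+16+32+7+28+15 = 104
HQ-B4-L9-A4-S1-B8-HQ: 6+16+32+27+28+19 = 128
… (46 more)
HQ-B4-L9-S1-A4-B8-HQ: 6+16+5+27+7+19 = 80  ← best
The minimum is 80.
One optimal route: HQ → B4 → L9 → S1 → A4 → B8 → HQ (or its reverse).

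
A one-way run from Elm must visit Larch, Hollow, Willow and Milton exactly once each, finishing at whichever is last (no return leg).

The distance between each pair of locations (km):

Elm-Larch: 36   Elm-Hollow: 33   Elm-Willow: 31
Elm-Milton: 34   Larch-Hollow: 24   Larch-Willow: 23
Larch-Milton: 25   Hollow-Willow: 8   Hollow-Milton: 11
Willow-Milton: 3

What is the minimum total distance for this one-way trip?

Shortest open route: 69 km.

There are 4! = 24 possible orderings.
Elm→Larch→Hollow→Willow→Milton: 36+24+8+3 = 71
Elm→Larch→Hollow→Milton→Willow: 36+24+11+3 = 74
Elm→Larch→Willow→Hollow→Milton: 36+23+8+11 = 78
Elm→Larch→Willow→Milton→Hollow: 36+23+3+11 = 73
Elm→Larch→Milton→Hollow→Willow: 36+25+11+8 = 80
Elm→Larch→Milton→Willow→Hollow: 36+25+3+8 = 72
Elm→Hollow→Larch→Willow→Milton: 33+24+23+3 = 83
Elm→Hollow→Larch→Milton→Willow: 33+24+25+3 = 85
Elm→Hollow→Willow→Larch→Milton: 33+8+23+25 = 89
Elm→Hollow→Willow→Milton→Larch: 33+8+3+25 = 69
Elm→Hollow→Milton→Larch→Willow: 33+11+25+23 = 92
Elm→Hollow→Milton→Willow→Larch: 33+11+3+23 = 70
Elm→Willow→Larch→Hollow→Milton: 31+23+24+11 = 89
Elm→Willow→Larch→Milton→Hollow: 31+23+25+11 = 90
… (10 more)
The minimum is 69.
One shortest path: Elm → Hollow → Willow → Milton → Larch.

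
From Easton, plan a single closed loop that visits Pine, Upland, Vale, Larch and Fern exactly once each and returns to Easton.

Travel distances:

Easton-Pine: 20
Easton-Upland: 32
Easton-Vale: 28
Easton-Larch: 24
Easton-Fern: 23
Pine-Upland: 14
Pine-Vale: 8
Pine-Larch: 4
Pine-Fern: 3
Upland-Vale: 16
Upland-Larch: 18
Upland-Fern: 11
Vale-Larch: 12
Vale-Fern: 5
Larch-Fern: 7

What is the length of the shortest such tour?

Shortest round trip = 84.

With 5 stops there are 5!/2 = 60 distinct round trips (a route and its reverse cost the same).
Easton - Pine - Upland - Vale - Larch - Fern - Easton: 20+14+16+12+7+23 = 92
Easton - Pine - Upland - Vale - Fern - Larch - Easton: 20+14+16+5+7+24 = 86
Easton - Pine - Upland - Larch - Vale - Fern - Easton: 20+14+18+12+5+23 = 92
Easton - Pine - Upland - Larch - Fern - Vale - Easton: 20+14+18+7+5+28 = 92
Easton - Pine - Upland - Fern - Vale - Larch - Easton: 20+14+11+5+12+24 = 86
Easton - Pine - Upland - Fern - Larch - Vale - Easton: 20+14+11+7+12+28 = 92
Easton - Pine - Vale - Upland - Larch - Fern - Easton: 20+8+16+18+7+23 = 92
Easton - Pine - Vale - Upland - Fern - Larch - Easton: 20+8+16+11+7+24 = 86
Easton - Pine - Vale - Larch - Upland - Fern - Easton: 20+8+12+18+11+23 = 92
Easton - Pine - Vale - Larch - Fern - Upland - Easton: 20+8+12+7+11+32 = 90
Easton - Pine - Vale - Fern - Upland - Larch - Easton: 20+8+5+11+18+24 = 86
Easton - Pine - Vale - Fern - Larch - Upland - Easton: 20+8+5+7+18+32 = 90
Easton - Pine - Larch - Upland - Vale - Fern - Easton: 20+4+18+16+5+23 = 86
Easton - Pine - Larch - Upland - Fern - Vale - Easton: 20+4+18+11+5+28 = 86
… (46 more)
Easton - Pine - Larch - Vale - Fern - Upland - Easton: 20+4+12+5+11+32 = 84  ← best
The minimum is 84.
One optimal route: Easton → Pine → Larch → Vale → Fern → Upland → Easton (or its reverse).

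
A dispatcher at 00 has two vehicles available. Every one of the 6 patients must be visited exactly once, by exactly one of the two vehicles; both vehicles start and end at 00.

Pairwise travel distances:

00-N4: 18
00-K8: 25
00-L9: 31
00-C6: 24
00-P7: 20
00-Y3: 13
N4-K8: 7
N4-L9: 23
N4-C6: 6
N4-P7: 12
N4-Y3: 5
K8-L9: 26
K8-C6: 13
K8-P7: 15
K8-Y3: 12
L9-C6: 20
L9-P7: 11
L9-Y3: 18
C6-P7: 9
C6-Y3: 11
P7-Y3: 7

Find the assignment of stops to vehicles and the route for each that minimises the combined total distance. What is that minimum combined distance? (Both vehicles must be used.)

115 — the smallest possible combined total.

There are 2^5 − 1 = 31 ways to divide the 6 stops into two non-empty groups. For each, the best each vehicle can do is its own shortest tour through its group:
  {N4} + {K8, L9, C6, P7, Y3}: 36 + 89 = 125
  {K8} + {N4, L9, C6, P7, Y3}: 50 + 75 = 125
  {N4, K8} + {L9, C6, P7, Y3}: 50 + 75 = 125
  {L9} + {N4, K8, C6, P7, Y3}: 62 + 67 = 129
  {N4, L9} + {K8, C6, P7, Y3}: 72 + 67 = 139
  {K8, L9} + {N4, C6, P7, Y3}: 82 + 53 = 135
  … (31 splits in total)
  {N4, K8, L9, C6, P7} + {Y3}: 89 + 26 = 115  ← best
Best: vehicle 1 00 → N4 → K8 → C6 → L9 → P7 → 00 = 89; vehicle 2 00 → Y3 → 00 = 26; combined 115.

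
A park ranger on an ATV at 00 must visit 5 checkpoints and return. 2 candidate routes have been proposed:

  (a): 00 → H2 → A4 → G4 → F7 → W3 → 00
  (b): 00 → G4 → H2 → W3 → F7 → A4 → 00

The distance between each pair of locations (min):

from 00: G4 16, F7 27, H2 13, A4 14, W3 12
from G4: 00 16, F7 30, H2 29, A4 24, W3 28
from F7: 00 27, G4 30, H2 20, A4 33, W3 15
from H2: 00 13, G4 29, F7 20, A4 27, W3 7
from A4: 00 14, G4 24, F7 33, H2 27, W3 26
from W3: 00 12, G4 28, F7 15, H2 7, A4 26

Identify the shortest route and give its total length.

(a): 13 + 27 + 24 + 30 + 15 + 12 = 121
(b): 16 + 29 + 7 + 15 + 33 + 14 = 114

Shortest is (b), total 114 min.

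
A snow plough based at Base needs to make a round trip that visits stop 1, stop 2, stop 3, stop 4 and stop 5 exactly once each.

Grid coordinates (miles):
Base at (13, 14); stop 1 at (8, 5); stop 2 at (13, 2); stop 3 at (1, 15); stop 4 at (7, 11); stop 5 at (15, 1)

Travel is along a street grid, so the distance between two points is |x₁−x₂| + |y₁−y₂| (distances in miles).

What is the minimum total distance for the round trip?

Shortest round trip = 56 miles.

There are 60 distinct closed tours to check (reversals are equivalent).
Base → stop 1 → stop 2 → stop 3 → stop 4 → stop 5 → Base: 14+8+25+10+18+15 = 90
Base → stop 1 → stop 2 → stop 3 → stop 5 → stop 4 → Base: 14+8+25+28+18+9 = 102
Base → stop 1 → stop 2 → stop 4 → stop 3 → stop 5 → Base: 14+8+15+10+28+15 = 90
Base → stop 1 → stop 2 → stop 4 → stop 5 → stop 3 → Base: 14+8+15+18+28+13 = 96
Base → stop 1 → stop 2 → stop 5 → stop 3 → stop 4 → Base: 14+8+3+28+10+9 = 72
Base → stop 1 → stop 2 → stop 5 → stop 4 → stop 3 → Base: 14+8+3+18+10+13 = 66
Base → stop 1 → stop 3 → stop 2 → stop 4 → stop 5 → Base: 14+17+25+15+18+15 = 104
Base → stop 1 → stop 3 → stop 2 → stop 5 → stop 4 → Base: 14+17+25+3+18+9 = 86
Base → stop 1 → stop 3 → stop 4 → stop 2 → stop 5 → Base: 14+17+10+15+3+15 = 74
Base → stop 1 → stop 3 → stop 4 → stop 5 → stop 2 → Base: 14+17+10+18+3+12 = 74
Base → stop 1 → stop 3 → stop 5 → stop 2 → stop 4 → Base: 14+17+28+3+15+9 = 86
Base → stop 1 → stop 3 → stop 5 → stop 4 → stop 2 → Base: 14+17+28+18+15+12 = 104
Base → stop 1 → stop 4 → stop 2 → stop 3 → stop 5 → Base: 14+7+15+25+28+15 = 104
Base → stop 1 → stop 4 → stop 2 → stop 5 → stop 3 → Base: 14+7+15+3+28+13 = 80
… (46 more)
Base → stop 2 → stop 5 → stop 1 → stop 4 → stop 3 → Base: 12+3+11+7+10+13 = 56  ← best
The minimum is 56.
One optimal route: Base → stop 2 → stop 5 → stop 1 → stop 4 → stop 3 → Base (or its reverse).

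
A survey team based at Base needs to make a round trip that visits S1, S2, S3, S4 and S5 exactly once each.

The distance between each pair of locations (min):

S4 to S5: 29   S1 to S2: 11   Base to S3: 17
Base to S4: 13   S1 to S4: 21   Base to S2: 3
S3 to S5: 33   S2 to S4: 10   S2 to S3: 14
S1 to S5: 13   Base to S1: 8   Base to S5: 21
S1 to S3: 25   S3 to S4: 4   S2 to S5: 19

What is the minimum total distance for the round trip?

Base → S1 → S2 → S3 → S4 → S5 → Base: 8+11+14+4+29+21 = 87
Base → S1 → S2 → S3 → S5 → S4 → Base: 8+11+14+33+29+13 = 108
Base → S1 → S2 → S4 → S3 → S5 → Base: 8+11+10+4+33+21 = 87
Base → S1 → S2 → S4 → S5 → S3 → Base: 8+11+10+29+33+17 = 108
Base → S1 → S2 → S5 → S3 → S4 → Base: 8+11+19+33+4+13 = 88
Base → S1 → S2 → S5 → S4 → S3 → Base: 8+11+19+29+4+17 = 88
Base → S1 → S3 → S2 → S4 → S5 → Base: 8+25+14+10+29+21 = 107
Base → S1 → S3 → S2 → S5 → S4 → Base: 8+25+14+19+29+13 = 108
Base → S1 → S3 → S4 → S2 → S5 → Base: 8+25+4+10+19+21 = 87
Base → S1 → S3 → S4 → S5 → S2 → Base: 8+25+4+29+19+3 = 88
Base → S1 → S3 → S5 → S2 → S4 → Base: 8+25+33+19+10+13 = 108
Base → S1 → S3 → S5 → S4 → S2 → Base: 8+25+33+29+10+3 = 108
Base → S1 → S4 → S2 → S3 → S5 → Base: 8+21+10+14+33+21 = 107
Base → S1 → S4 → S2 → S5 → S3 → Base: 8+21+10+19+33+17 = 108
… (46 more)
Base → S1 → S5 → S2 → S3 → S4 → Base: 8+13+19+14+4+13 = 71  ← best
The minimum is 71.
One optimal route: Base → S1 → S5 → S2 → S3 → S4 → Base (or its reverse).

71 min — the shortest possible round trip.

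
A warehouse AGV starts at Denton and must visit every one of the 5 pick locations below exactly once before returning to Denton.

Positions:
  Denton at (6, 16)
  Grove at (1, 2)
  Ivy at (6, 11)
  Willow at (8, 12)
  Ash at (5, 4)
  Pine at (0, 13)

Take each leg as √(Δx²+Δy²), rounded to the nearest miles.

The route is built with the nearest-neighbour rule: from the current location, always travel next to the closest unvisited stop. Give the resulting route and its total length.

From Denton: distances to unvisited — Willow=4, Ivy=5, Pine=7, Ash=12, Grove=15. Nearest is Willow (4).
From Willow: distances to unvisited — Ivy=2, Pine=8, Ash=9, Grove=12. Nearest is Ivy (2).
From Ivy: distances to unvisited — Pine=6, Ash=7, Grove=10. Nearest is Pine (6).
From Pine: distances to unvisited — Ash=10, Grove=11. Nearest is Ash (10).
From Ash: distances to unvisited — Grove=4. Nearest is Grove (4).
Return Grove→Denton: 15.
Total = 4 + 2 + 6 + 10 + 4 + 15 = 41.

Nearest-neighbour total = 41 miles; route Denton → Willow → Ivy → Pine → Ash → Grove → Denton.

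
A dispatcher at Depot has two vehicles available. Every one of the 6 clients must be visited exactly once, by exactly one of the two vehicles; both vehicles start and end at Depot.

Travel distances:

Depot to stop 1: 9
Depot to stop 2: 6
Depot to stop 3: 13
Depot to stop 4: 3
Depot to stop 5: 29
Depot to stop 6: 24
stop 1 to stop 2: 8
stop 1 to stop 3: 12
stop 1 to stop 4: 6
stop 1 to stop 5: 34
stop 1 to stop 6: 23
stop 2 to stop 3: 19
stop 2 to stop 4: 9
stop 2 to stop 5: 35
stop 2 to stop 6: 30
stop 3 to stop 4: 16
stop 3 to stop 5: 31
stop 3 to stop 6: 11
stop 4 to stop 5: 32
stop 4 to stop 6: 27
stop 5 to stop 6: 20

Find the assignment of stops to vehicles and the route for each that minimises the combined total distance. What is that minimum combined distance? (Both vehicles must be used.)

Minimum combined distance: 92.

Check every non-empty split of the stops between the two vehicles; for each half take its own optimal tour:
  {stop 1} + {stop 2, stop 3, stop 4, stop 5, stop 6}: 18 + 91 = 109
  {stop 2} + {stop 1, stop 3, stop 4, stop 5, stop 6}: 12 + 81 = 93
  {stop 1, stop 2} + {stop 3, stop 4, stop 5, stop 6}: 23 + 79 = 102
  {stop 3} + {stop 1, stop 2, stop 4, stop 5, stop 6}: 26 + 92 = 118
  {stop 1, stop 3} + {stop 2, stop 4, stop 5, stop 6}: 34 + 91 = 125
  {stop 2, stop 3} + {stop 1, stop 4, stop 5, stop 6}: 38 + 81 = 119
  … (31 splits in total)
  {stop 4} + {stop 1, stop 2, stop 3, stop 5, stop 6}: 6 + 86 = 92  ← best
Best: vehicle 1 Depot → stop 4 → Depot = 6; vehicle 2 Depot → stop 2 → stop 1 → stop 3 → stop 6 → stop 5 → Depot = 86; combined 92.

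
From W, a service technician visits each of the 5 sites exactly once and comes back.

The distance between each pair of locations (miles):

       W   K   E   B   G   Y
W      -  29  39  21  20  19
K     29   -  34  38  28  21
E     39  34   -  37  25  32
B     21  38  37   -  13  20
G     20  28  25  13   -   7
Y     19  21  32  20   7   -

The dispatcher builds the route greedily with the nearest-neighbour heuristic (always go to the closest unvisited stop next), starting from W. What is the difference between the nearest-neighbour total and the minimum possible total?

Excess over optimum: 6 miles.

From W: Y=19, G=20, B=21, K=29, E=39 → choose Y (19).
From Y: G=7, B=20, K=21, E=32 → choose G (7).
From G: B=13, E=25, K=28 → choose B (13).
From B: E=37, K=38 → choose E (37).
From E: K=34 → choose K (34).
NN route W → Y → G → B → E → K → W costs 139.
Optimal: W → B → G → E → K → Y → W costs 133 (by enumerating all 60 distinct tours).
Excess = 139 − 133 = 6.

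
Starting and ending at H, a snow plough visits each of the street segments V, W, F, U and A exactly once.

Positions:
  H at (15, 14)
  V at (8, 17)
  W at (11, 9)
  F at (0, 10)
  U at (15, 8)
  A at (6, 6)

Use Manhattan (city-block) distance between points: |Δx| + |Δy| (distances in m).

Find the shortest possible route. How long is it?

Shortest round trip = 54 m.

There are 60 distinct closed tours to check (reversals are equivalent).
H-V-W-F-U-A-H: 10+11+12+17+11+17 = 78
H-V-W-F-A-U-H: 10+11+12+10+11+6 = 60
H-V-W-U-F-A-H: 10+11+5+17+10+17 = 70
H-V-W-U-A-F-H: 10+11+5+11+10+19 = 66
H-V-W-A-F-U-H: 10+11+8+10+17+6 = 62
H-V-W-A-U-F-H: 10+11+8+11+17+19 = 76
H-V-F-W-U-A-H: 10+15+12+5+11+17 = 70
H-V-F-W-A-U-H: 10+15+12+8+11+6 = 62
H-V-F-U-W-A-H: 10+15+17+5+8+17 = 72
H-V-F-U-A-W-H: 10+15+17+11+8+9 = 70
H-V-F-A-W-U-H: 10+15+10+8+5+6 = 54
H-V-F-A-U-W-H: 10+15+10+11+5+9 = 60
H-V-U-W-F-A-H: 10+16+5+12+10+17 = 70
H-V-U-W-A-F-H: 10+16+5+8+10+19 = 68
… (46 more)
The minimum is 54.
One optimal route: H → V → F → A → W → U → H (or its reverse).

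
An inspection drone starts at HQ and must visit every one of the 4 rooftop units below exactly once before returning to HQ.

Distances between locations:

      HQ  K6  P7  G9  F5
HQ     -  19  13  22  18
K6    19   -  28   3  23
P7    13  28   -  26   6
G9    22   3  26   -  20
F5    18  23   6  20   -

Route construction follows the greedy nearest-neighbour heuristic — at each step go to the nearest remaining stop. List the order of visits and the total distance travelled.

61 along HQ → P7 → F5 → G9 → K6 → HQ.

HQ → [P7:13 / F5:18 / K6:19 / G9:22] → P7 (13)
P7 → [F5:6 / G9:26 / K6:28] → F5 (6)
F5 → [G9:20 / K6:23] → G9 (20)
G9 → [K6:3] → K6 (3)
Return K6→HQ: 19.
Total = 13 + 6 + 20 + 3 + 19 = 61.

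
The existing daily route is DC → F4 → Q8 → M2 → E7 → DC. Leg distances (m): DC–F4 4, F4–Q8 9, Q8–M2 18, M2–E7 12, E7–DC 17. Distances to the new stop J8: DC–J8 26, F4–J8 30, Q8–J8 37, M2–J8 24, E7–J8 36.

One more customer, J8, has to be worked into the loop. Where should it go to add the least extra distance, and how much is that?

Insertion cost between consecutive stops i–j is d(i,J8) + d(J8,j) − d(i,j):
  between DC and F4: 26 + 30 − 4 = 52
  between F4 and Q8: 30 + 37 − 9 = 58
  between Q8 and M2: 37 + 24 − 18 = 43
  between M2 and E7: 24 + 36 − 12 = 48
  between E7 and DC: 36 + 26 − 17 = 45
Cheapest insertion is between Q8 and M2, adding 43.
New total = 60 + 43 = 103.

Adding 43 m by placing J8 on the Q8–M2 leg.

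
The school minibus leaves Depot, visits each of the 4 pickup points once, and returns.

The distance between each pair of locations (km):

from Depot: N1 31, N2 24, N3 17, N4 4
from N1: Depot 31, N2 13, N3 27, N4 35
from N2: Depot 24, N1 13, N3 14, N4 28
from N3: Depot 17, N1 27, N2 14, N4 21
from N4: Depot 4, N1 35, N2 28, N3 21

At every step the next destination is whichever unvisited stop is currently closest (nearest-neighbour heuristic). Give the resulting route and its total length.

Nearest-neighbour total = 83 km; route Depot → N4 → N3 → N2 → N1 → Depot.

At Depot the remaining stops are N4 4, N3 17, N2 24, N1 31; go to N4.
At N4 the remaining stops are N3 21, N2 28, N1 35; go to N3.
At N3 the remaining stops are N2 14, N1 27; go to N2.
At N2 the remaining stops are N1 13; go to N1.
Return N1→Depot: 31.
Total = 4 + 21 + 14 + 13 + 31 = 83.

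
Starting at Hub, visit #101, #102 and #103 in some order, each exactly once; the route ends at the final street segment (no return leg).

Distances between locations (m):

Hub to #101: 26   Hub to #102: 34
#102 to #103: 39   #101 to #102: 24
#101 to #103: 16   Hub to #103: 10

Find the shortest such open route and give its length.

There are 3! = 6 possible orderings.
Hub - #101 - #102 - #103: 26+24+39 = 89
Hub - #101 - #103 - #102: 26+16+39 = 81
Hub - #102 - #101 - #103: 34+24+16 = 74
Hub - #102 - #103 - #101: 34+39+16 = 89
Hub - #103 - #101 - #102: 10+16+24 = 50
Hub - #103 - #102 - #101: 10+39+24 = 73
The minimum is 50.
One shortest path: Hub → #103 → #101 → #102.

Shortest open route: 50 m.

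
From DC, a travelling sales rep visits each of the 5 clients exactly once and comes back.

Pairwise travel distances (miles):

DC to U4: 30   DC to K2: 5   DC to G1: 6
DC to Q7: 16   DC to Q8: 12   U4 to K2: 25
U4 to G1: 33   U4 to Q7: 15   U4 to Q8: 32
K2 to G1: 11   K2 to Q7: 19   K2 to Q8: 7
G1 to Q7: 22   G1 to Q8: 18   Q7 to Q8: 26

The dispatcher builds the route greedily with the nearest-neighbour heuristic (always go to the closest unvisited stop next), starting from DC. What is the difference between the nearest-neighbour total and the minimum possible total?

The nearest-neighbour route is 10 miles longer than optimal.

DC: K2=5, G1=6, Q8=12, Q7=16, U4=30 ⇒ K2
K2: Q8=7, G1=11, Q7=19, U4=25 ⇒ Q8
Q8: G1=18, Q7=26, U4=32 ⇒ G1
G1: Q7=22, U4=33 ⇒ Q7
Q7: U4=15 ⇒ U4
NN route DC → K2 → Q8 → G1 → Q7 → U4 → DC costs 97.
Optimal: DC → K2 → Q8 → U4 → Q7 → G1 → DC costs 87 (by enumerating all 60 distinct tours).
Excess = 97 − 87 = 10.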